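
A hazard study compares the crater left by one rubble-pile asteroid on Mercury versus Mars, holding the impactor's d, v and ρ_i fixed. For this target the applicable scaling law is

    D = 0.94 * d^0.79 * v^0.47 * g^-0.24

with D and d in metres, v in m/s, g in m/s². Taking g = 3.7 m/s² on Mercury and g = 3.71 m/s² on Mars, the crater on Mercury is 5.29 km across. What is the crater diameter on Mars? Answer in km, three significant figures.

All impactor-dependent factors cancel in the ratio, leaving D_Mars/D_Mercury = (g_Mars/g_Mercury)^-0.24.
(3.71/3.7)^-0.24 = 1.003^-0.24 = 0.9993
D_Mars = 0.9993 × 5.29 km = 5.29 km

D ≈ 5.29 km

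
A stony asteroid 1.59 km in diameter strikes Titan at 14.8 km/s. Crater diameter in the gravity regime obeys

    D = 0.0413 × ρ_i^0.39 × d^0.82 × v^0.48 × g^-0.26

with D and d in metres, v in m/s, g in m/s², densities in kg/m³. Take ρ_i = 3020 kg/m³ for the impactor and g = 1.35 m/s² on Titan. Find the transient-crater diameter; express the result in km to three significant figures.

In SI units: d = 1590 m, v = 14800 m/s.
ρ_i^0.39 = 3020^0.39 = 22.76
d^0.82 = 1590^0.82 = 421.8
v^0.48 = 14800^0.48 = 100.4
g^-0.26 = 1.35^-0.26 = 0.9249
D = 0.0413 × 22.76 × 421.8 × 100.4 × 0.9249 = 36818 m
   = 36.82 km

D ≈ 36.8 km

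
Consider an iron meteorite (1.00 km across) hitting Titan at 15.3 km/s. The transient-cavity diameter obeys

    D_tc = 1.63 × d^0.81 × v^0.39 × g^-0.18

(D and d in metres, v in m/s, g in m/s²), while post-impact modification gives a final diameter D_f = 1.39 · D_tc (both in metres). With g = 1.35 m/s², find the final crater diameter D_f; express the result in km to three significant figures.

D_f ≈ 24.8 km

In SI: d = 1000 m, v = 15300 m/s.
d^0.81 = 1000^0.81 = 269.2
v^0.39 = 15300^0.39 = 42.86
g^-0.18 = 1.35^-0.18 = 0.9474
D_tc = 1.63 × 269.2 × 42.86 × 0.9474 = 17820 m
D_f = 1.39 × 17820 = 24770 m
     = 24.77 km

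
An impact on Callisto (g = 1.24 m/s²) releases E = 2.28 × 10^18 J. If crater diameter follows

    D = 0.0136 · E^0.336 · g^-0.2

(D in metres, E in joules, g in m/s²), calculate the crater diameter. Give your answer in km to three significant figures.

E^0.336 = (2.28 × 10^18)^0.336 = 1.473 × 10^6
g^-0.2 = 1.24^-0.2 = 0.9579
D = 0.0136 × 1.473 × 10^6 × 0.9579 = 19189 m
   = 19.19 km

D ≈ 19.2 km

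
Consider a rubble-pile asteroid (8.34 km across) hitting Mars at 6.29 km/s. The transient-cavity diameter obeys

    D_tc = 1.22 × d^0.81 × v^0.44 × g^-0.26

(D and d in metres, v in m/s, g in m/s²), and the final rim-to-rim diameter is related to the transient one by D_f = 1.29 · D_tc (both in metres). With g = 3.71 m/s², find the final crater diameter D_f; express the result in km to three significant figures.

D_f ≈ 78.8 km

In SI: d = 8340 m, v = 6290 m/s.
d^0.81 = 8340^0.81 = 1500
v^0.44 = 6290^0.44 = 46.93
g^-0.26 = 3.71^-0.26 = 0.7112
D_tc = 1.22 × 1500 × 46.93 × 0.7112 = 61080 m
D_f = 1.29 × 61080 = 78793 m
     = 78.79 km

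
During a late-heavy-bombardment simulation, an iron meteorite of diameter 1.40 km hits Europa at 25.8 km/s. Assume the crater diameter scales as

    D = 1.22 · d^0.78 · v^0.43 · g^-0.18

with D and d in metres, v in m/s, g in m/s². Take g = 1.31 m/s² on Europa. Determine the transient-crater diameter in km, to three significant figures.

In SI units: d = 1400 m, v = 25800 m/s.
d^0.78 = 1400^0.78 = 284.4
v^0.43 = 25800^0.43 = 78.89
g^-0.18 = 1.31^-0.18 = 0.9526
D = 1.22 × 284.4 × 78.89 × 0.9526 = 26075 m
   = 26.07 km

D ≈ 26.1 km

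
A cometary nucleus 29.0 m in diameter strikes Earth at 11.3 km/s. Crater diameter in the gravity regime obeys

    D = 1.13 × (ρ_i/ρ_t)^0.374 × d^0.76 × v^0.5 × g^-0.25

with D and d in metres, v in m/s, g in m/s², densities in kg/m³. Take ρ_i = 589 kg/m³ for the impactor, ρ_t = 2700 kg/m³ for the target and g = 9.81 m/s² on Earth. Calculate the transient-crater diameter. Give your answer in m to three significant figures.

In SI units: v = 11300 m/s.
(ρ_i/ρ_t)^0.374 = (589/2700)^0.374 = 0.5658
d^0.76 = 29^0.76 = 12.92
v^0.5 = 11300^0.5 = 106.3
g^-0.25 = 9.81^-0.25 = 0.5650
D = 1.13 × 0.5658 × 12.92 × 106.3 × 0.5650 = 496.1 m

D ≈ 496 m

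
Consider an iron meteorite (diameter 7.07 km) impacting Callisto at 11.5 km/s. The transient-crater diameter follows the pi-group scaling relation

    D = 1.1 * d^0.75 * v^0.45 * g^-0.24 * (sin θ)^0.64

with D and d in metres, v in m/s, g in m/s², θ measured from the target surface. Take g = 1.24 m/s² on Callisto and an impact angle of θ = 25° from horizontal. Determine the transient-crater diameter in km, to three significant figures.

D ≈ 31.2 km

In SI units: d = 7070 m, v = 11500 m/s.
d^0.75 = 7070^0.75 = 771.0
v^0.45 = 11500^0.45 = 67.19
g^-0.24 = 1.24^-0.24 = 0.9497
(sin 25°)^0.64 = 0.4226^0.64 = 0.5762
D = 1.1 × 771.0 × 67.19 × 0.9497 × 0.5762 = 31183 m
   = 31.18 km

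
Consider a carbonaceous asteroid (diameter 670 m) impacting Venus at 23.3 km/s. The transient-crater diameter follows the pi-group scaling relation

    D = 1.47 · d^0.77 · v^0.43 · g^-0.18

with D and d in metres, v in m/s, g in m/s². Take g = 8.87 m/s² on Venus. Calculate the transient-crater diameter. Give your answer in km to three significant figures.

In SI units: v = 23300 m/s.
d^0.77 = 670^0.77 = 150.0
v^0.43 = 23300^0.43 = 75.50
g^-0.18 = 8.87^-0.18 = 0.6751
D = 1.47 × 150.0 × 75.50 × 0.6751 = 11239 m
   = 11.24 km

D ≈ 11.2 km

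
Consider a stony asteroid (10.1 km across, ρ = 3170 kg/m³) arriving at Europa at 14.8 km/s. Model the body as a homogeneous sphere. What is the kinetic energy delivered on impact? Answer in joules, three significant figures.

E ≈ 1.87 × 10^23 J

d = 10100 m; v = 14800 m/s.
Mass m = (π/6) ρ d³ = (π/6) × 3170 × (10100)³ = 1.710 × 10^15 kg
E = ½ m v² = 0.5 × 1.710 × 10^15 × (14800)² = 1.873 × 10^23 J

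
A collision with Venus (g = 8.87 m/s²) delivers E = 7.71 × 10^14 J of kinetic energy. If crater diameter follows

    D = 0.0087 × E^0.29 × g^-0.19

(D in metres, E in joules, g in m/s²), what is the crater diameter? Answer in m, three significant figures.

E^0.29 = (7.71 × 10^14)^0.29 = 2.076 × 10^4
g^-0.19 = 8.87^-0.19 = 0.6605
D = 0.0087 × 2.076 × 10^4 × 0.6605 = 119.3 m

D ≈ 119 m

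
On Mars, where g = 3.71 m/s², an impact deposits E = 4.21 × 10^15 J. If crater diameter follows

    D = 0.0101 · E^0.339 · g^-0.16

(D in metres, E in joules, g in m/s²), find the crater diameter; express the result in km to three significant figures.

E^0.339 = (4.21 × 10^15)^0.339 = 1.980 × 10^5
g^-0.16 = 3.71^-0.16 = 0.8108
D = 0.0101 × 1.980 × 10^5 × 0.8108 = 1621 m
   = 1.621 km

D ≈ 1.62 km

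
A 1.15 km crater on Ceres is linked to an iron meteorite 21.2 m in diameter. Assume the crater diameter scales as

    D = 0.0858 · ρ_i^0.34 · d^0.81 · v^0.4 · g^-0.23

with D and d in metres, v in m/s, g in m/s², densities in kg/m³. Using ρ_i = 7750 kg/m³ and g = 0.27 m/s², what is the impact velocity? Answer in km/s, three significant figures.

v ≈ 9.98 km/s

Rearranging for v: v = [D / (0.0858 · 7750^0.34 · 21.2^0.81 · 0.27^-0.23)]^(1/0.4).
D = 1150 m.
7750^0.34 = 21.01
21.2^0.81 = 11.87
0.27^-0.23 = 1.351
Denominator = 0.0858 × 21.01 × 11.87 × 1.351 = 28.91
D / 28.91 = 1150 / 28.91 = 39.78
v = 39.78^(1/0.4) = 39.78^2.5 = 9981 m/s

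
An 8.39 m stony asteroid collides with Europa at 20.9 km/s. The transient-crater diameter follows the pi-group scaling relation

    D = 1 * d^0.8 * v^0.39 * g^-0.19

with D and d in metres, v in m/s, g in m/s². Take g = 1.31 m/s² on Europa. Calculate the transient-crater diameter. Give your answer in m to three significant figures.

In SI units: v = 20900 m/s.
d^0.8 = 8.39^0.8 = 5.483
v^0.39 = 20900^0.39 = 48.40
g^-0.19 = 1.31^-0.19 = 0.9500
D = 1 × 5.483 × 48.40 × 0.9500 = 252.1 m

D ≈ 252 m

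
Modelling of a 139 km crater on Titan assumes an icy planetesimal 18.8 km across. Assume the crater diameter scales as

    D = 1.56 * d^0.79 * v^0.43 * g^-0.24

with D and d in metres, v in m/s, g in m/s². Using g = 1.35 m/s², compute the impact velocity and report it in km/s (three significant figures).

v ≈ 5.39 km/s

Rearranging for v: v = [D / (1.56 · 18800^0.79 · 1.35^-0.24)]^(1/0.43).
D = 139000 m.
18800^0.79 = 2380
1.35^-0.24 = 0.9305
Denominator = 1.56 × 2380 × 0.9305 = 3455
D / 3455 = 139000 / 3455 = 40.23
v = 40.23^(1/0.43) = 40.23^2.3256 = 5389 m/s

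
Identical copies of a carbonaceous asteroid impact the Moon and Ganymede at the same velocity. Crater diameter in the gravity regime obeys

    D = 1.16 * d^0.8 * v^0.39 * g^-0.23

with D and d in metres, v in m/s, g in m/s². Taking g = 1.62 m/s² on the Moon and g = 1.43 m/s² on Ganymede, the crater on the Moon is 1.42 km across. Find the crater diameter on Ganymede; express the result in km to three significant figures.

All impactor-dependent factors cancel in the ratio, leaving D_Ganymede/D_Moon = (g_Ganymede/g_Moon)^-0.23.
(1.43/1.62)^-0.23 = 0.8827^-0.23 = 1.029
D_Ganymede = 1.029 × 1.42 km = 1.46 km

D ≈ 1.46 km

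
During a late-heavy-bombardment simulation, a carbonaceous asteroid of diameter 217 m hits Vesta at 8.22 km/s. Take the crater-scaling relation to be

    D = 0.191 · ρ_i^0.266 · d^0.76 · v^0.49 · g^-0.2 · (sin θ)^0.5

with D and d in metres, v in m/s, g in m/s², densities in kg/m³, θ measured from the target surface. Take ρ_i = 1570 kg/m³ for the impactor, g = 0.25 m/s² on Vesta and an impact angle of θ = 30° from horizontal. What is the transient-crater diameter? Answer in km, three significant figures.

In SI units: v = 8220 m/s.
ρ_i^0.266 = 1570^0.266 = 7.081
d^0.76 = 217^0.76 = 59.66
v^0.49 = 8220^0.49 = 82.85
g^-0.2 = 0.25^-0.2 = 1.320
(sin 30°)^0.5 = 0.5000^0.5 = 0.7071
D = 0.191 × 7.081 × 59.66 × 82.85 × 1.320 × 0.7071 = 6240 m
   = 6.240 km

D ≈ 6.24 km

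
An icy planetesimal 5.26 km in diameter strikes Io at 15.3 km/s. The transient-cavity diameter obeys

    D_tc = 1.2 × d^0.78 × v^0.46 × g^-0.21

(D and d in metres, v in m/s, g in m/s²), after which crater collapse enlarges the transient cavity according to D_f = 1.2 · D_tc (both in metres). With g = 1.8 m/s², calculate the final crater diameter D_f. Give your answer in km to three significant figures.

In SI: d = 5260 m, v = 15300 m/s.
d^0.78 = 5260^0.78 = 798.7
v^0.46 = 15300^0.46 = 84.13
g^-0.21 = 1.8^-0.21 = 0.8839
D_tc = 1.2 × 798.7 × 84.13 × 0.8839 = 71270 m
D_f = 1.2 × 71270 = 85524 m
     = 85.52 km

D_f ≈ 85.5 km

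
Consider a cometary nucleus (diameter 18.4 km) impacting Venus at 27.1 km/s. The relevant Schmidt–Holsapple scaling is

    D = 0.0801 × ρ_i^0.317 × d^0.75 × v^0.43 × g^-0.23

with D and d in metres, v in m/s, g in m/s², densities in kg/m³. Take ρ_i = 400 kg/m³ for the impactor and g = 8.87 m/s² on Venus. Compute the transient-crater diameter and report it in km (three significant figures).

D ≈ 41.2 km

In SI units: d = 18400 m, v = 27100 m/s.
ρ_i^0.317 = 400^0.317 = 6.681
d^0.75 = 18400^0.75 = 1580
v^0.43 = 27100^0.43 = 80.57
g^-0.23 = 8.87^-0.23 = 0.6053
D = 0.0801 × 6.681 × 1580 × 80.57 × 0.6053 = 41236 m
   = 41.24 km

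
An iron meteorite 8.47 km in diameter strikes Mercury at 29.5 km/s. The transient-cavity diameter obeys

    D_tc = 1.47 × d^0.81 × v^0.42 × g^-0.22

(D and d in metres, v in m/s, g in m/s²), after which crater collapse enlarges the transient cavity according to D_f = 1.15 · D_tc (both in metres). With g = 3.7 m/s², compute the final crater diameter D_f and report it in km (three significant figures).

D_f ≈ 145 km

In SI: d = 8470 m, v = 29500 m/s.
d^0.81 = 8470^0.81 = 1519
v^0.42 = 29500^0.42 = 75.39
g^-0.22 = 3.7^-0.22 = 0.7499
D_tc = 1.47 × 1519 × 75.39 × 0.7499 = 1.262 × 10^5 m
D_f = 1.15 × 1.262 × 10^5 = 1.451 × 10^5 m
     = 145.1 km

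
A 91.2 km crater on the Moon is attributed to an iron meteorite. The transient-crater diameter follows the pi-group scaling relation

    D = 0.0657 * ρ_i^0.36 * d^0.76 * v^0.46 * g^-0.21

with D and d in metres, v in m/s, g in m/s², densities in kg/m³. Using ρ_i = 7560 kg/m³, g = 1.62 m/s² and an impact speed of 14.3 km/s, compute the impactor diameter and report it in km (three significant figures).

Rearranging for d: d = [D / (0.0657 · 7560^0.36 · 14300^0.46 · 1.62^-0.21)]^(1/0.76).
D = 91200 m.
7560^0.36 = 24.90
14300^0.46 = 81.56
1.62^-0.21 = 0.9037
Denominator = 0.0657 × 24.90 × 81.56 × 0.9037 = 120.6
D / 120.6 = 91200 / 120.6 = 756.2
d = 756.2^(1/0.76) = 756.2^1.3158 = 6134 m

d ≈ 6.13 km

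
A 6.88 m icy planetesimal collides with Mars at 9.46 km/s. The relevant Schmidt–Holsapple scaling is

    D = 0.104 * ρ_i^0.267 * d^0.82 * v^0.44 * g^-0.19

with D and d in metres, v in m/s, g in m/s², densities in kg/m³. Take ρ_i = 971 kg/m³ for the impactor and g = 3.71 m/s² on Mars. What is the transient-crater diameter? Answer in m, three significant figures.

D ≈ 139 m

In SI units: v = 9460 m/s.
ρ_i^0.267 = 971^0.267 = 6.275
d^0.82 = 6.88^0.82 = 4.862
v^0.44 = 9460^0.44 = 56.16
g^-0.19 = 3.71^-0.19 = 0.7795
D = 0.104 × 6.275 × 4.862 × 56.16 × 0.7795 = 138.9 m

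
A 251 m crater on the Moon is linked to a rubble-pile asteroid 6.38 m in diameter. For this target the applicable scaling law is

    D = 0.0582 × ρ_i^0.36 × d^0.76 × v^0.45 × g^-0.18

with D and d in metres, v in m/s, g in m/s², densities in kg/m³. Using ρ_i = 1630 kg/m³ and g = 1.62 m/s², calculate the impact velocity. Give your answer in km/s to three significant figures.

v ≈ 17.1 km/s

Rearranging for v: v = [D / (0.0582 · 1630^0.36 · 6.38^0.76 · 1.62^-0.18)]^(1/0.45).
1630^0.36 = 14.33
6.38^0.76 = 4.089
1.62^-0.18 = 0.9168
Denominator = 0.0582 × 14.33 × 4.089 × 0.9168 = 3.127
D / 3.127 = 251 / 3.127 = 80.27
v = 80.27^(1/0.45) = 80.27^2.2222 = 17073 m/s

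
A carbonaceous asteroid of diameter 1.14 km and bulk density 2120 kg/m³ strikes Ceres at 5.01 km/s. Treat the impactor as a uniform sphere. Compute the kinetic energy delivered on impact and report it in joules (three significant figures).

E ≈ 2.06 × 10^19 J

d = 1140 m; v = 5010 m/s.
Mass m = (π/6) ρ d³ = (π/6) × 2120 × (1140)³ = 1.645 × 10^12 kg
E = ½ m v² = 0.5 × 1.645 × 10^12 × (5010)² = 2.064 × 10^19 J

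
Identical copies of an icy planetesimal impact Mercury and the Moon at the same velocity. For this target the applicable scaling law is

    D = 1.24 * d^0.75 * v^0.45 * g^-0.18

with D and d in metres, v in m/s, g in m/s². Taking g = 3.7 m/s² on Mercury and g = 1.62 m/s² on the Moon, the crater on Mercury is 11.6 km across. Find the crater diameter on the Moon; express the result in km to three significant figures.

All impactor-dependent factors cancel in the ratio, leaving D_Moon/D_Mercury = (g_Moon/g_Mercury)^-0.18.
(1.62/3.7)^-0.18 = 0.4378^-0.18 = 1.160
D_Moon = 1.160 × 11.6 km = 13.5 km

D ≈ 13.5 km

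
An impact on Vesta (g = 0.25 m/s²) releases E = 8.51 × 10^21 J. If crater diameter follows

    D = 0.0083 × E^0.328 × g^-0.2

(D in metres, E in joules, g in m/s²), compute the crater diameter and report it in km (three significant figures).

E^0.328 = (8.51 × 10^21)^0.328 = 1.560 × 10^7
g^-0.2 = 0.25^-0.2 = 1.320
D = 0.0083 × 1.560 × 10^7 × 1.320 = 1.709 × 10^5 m
   = 170.9 km

D ≈ 171 km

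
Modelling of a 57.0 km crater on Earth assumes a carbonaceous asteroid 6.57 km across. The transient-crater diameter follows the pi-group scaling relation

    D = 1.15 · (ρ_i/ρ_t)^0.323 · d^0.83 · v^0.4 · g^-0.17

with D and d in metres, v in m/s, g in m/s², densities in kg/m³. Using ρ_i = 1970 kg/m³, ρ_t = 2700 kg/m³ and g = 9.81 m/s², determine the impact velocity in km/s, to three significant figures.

Rearranging for v: v = [D / (1.15 · (1970/2700)^0.323 · 6570^0.83 · 9.81^-0.17)]^(1/0.4).
D = 57000 m.
(1970/2700)^0.323 = 0.9032
6570^0.83 = 1474
9.81^-0.17 = 0.6783
Denominator = 1.15 × 0.9032 × 1474 × 0.6783 = 1038
D / 1038 = 57000 / 1038 = 54.91
v = 54.91^(1/0.4) = 54.91^2.5 = 22342 m/s

v ≈ 22.3 km/s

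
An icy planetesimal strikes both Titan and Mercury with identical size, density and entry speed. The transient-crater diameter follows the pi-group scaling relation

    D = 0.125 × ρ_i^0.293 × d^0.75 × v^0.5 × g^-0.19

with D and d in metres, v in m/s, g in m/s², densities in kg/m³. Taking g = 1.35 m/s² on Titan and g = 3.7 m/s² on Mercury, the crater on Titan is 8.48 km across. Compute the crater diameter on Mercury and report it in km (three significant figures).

All impactor-dependent factors cancel in the ratio, leaving D_Mercury/D_Titan = (g_Mercury/g_Titan)^-0.19.
(3.7/1.35)^-0.19 = 2.741^-0.19 = 0.8257
D_Mercury = 0.8257 × 8.48 km = 7.00 km

D ≈ 7.00 km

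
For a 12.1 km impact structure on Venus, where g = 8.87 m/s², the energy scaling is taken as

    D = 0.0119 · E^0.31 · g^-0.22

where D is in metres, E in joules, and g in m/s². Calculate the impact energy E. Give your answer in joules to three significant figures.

E ≈ 1.12 × 10^20 J

Rearranging: E = [D / (0.0119 · g^-0.22)]^(1/0.31).
D = 12100 m.
g^-0.22 = 8.87^-0.22 = 0.6187
D / (0.0119 × 0.6187) = 12100 / (7.363 × 10^-3) = 1.643 × 10^6
E = (1.643 × 10^6)^3.2258 = 1.123 × 10^20 J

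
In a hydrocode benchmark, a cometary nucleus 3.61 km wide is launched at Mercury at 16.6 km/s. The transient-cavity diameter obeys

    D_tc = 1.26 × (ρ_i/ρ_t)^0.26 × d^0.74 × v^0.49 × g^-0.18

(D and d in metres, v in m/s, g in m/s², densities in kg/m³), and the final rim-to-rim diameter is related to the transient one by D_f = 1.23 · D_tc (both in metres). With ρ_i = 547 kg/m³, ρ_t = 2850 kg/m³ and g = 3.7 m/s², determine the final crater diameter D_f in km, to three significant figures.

In SI: d = 3610 m, v = 16600 m/s.
(ρ_i/ρ_t)^0.26 = (547/2850)^0.26 = 0.6511
d^0.74 = 3610^0.74 = 429.1
v^0.49 = 16600^0.49 = 116.9
g^-0.18 = 3.7^-0.18 = 0.7902
D_tc = 1.26 × 0.6511 × 429.1 × 116.9 × 0.7902 = 32520 m
D_f = 1.23 × 32520 = 40000 m
     = 40.00 km

D_f ≈ 40.0 km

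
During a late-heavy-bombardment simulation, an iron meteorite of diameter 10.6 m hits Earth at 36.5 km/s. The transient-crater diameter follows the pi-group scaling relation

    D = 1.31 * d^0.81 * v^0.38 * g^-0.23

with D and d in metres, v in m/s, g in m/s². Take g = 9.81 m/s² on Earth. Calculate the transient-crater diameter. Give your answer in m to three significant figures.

D ≈ 284 m

In SI units: v = 36500 m/s.
d^0.81 = 10.6^0.81 = 6.769
v^0.38 = 36500^0.38 = 54.16
g^-0.23 = 9.81^-0.23 = 0.5914
D = 1.31 × 6.769 × 54.16 × 0.5914 = 284.0 m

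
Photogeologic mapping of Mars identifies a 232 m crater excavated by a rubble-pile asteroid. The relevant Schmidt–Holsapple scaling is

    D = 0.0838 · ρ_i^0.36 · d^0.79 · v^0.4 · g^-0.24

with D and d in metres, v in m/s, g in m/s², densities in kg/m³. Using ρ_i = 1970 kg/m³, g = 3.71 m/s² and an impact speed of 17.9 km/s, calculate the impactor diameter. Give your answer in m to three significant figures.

Rearranging for d: d = [D / (0.0838 · 1970^0.36 · 17900^0.4 · 3.71^-0.24)]^(1/0.79).
1970^0.36 = 15.35
17900^0.4 = 50.25
3.71^-0.24 = 0.7300
Denominator = 0.0838 × 15.35 × 50.25 × 0.7300 = 47.19
D / 47.19 = 232 / 47.19 = 4.916
d = 4.916^(1/0.79) = 4.916^1.2658 = 7.507 m

d ≈ 7.51 m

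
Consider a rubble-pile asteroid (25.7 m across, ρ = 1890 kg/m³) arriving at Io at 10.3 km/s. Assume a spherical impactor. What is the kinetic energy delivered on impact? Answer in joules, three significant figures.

E ≈ 8.91 × 10^14 J

v = 10300 m/s.
Mass m = (π/6) ρ d³ = (π/6) × 1890 × (25.7)³ = 1.680 × 10^7 kg
E = ½ m v² = 0.5 × 1.680 × 10^7 × (10300)² = 8.912 × 10^14 J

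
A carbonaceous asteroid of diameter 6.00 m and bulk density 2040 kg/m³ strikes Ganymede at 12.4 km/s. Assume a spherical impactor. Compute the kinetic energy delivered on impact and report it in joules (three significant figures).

v = 12400 m/s.
Mass m = (π/6) ρ d³ = (π/6) × 2040 × (6)³ = 2.307 × 10^5 kg
E = ½ m v² = 0.5 × 2.307 × 10^5 × (12400)² = 1.774 × 10^13 J

E ≈ 1.77 × 10^13 J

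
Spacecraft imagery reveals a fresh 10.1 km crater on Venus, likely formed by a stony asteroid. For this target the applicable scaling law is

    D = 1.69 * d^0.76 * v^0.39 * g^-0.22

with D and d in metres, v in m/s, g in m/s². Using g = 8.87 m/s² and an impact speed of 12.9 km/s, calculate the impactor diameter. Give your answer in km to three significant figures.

d ≈ 1.36 km

Rearranging for d: d = [D / (1.69 · 12900^0.39 · 8.87^-0.22)]^(1/0.76).
D = 10100 m.
12900^0.39 = 40.10
8.87^-0.22 = 0.6187
Denominator = 1.69 × 40.10 × 0.6187 = 41.93
D / 41.93 = 10100 / 41.93 = 240.9
d = 240.9^(1/0.76) = 240.9^1.3158 = 1362 m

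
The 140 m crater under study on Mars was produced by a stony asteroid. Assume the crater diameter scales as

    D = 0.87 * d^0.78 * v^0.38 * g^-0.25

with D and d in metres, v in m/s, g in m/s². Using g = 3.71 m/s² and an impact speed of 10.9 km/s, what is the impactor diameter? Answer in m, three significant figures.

d ≈ 11.1 m

Rearranging for d: d = [D / (0.87 · 10900^0.38 · 3.71^-0.25)]^(1/0.78).
10900^0.38 = 34.22
3.71^-0.25 = 0.7205
Denominator = 0.87 × 34.22 × 0.7205 = 21.45
D / 21.45 = 140 / 21.45 = 6.527
d = 6.527^(1/0.78) = 6.527^1.2821 = 11.08 m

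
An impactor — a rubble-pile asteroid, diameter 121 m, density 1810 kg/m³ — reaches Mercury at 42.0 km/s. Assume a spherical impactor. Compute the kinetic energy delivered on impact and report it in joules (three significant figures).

E ≈ 1.48 × 10^18 J

v = 42000 m/s.
Mass m = (π/6) ρ d³ = (π/6) × 1810 × (121)³ = 1.679 × 10^9 kg
E = ½ m v² = 0.5 × 1.679 × 10^9 × (42000)² = 1.481 × 10^18 J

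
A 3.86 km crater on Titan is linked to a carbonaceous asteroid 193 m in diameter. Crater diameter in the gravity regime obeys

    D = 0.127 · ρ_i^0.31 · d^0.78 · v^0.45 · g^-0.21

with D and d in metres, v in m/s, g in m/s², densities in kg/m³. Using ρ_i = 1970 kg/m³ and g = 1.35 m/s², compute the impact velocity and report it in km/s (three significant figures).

v ≈ 6.19 km/s

Rearranging for v: v = [D / (0.127 · 1970^0.31 · 193^0.78 · 1.35^-0.21)]^(1/0.45).
D = 3860 m.
1970^0.31 = 10.50
193^0.78 = 60.64
1.35^-0.21 = 0.9389
Denominator = 0.127 × 10.50 × 60.64 × 0.9389 = 75.92
D / 75.92 = 3860 / 75.92 = 50.84
v = 50.84^(1/0.45) = 50.84^2.2222 = 6188 m/s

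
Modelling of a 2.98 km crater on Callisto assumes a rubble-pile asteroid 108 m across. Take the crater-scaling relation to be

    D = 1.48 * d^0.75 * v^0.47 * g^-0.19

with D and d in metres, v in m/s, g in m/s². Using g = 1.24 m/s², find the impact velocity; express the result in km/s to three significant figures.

Rearranging for v: v = [D / (1.48 · 108^0.75 · 1.24^-0.19)]^(1/0.47).
D = 2980 m.
108^0.75 = 33.50
1.24^-0.19 = 0.9600
Denominator = 1.48 × 33.50 × 0.9600 = 47.60
D / 47.60 = 2980 / 47.60 = 62.61
v = 62.61^(1/0.47) = 62.61^2.1277 = 6648 m/s

v ≈ 6.65 km/s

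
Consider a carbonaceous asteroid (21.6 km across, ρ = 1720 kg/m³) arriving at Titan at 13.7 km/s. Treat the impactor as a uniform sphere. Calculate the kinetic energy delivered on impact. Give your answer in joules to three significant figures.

d = 21600 m; v = 13700 m/s.
Mass m = (π/6) ρ d³ = (π/6) × 1720 × (21600)³ = 9.076 × 10^15 kg
E = ½ m v² = 0.5 × 9.076 × 10^15 × (13700)² = 8.517 × 10^23 J

E ≈ 8.52 × 10^23 J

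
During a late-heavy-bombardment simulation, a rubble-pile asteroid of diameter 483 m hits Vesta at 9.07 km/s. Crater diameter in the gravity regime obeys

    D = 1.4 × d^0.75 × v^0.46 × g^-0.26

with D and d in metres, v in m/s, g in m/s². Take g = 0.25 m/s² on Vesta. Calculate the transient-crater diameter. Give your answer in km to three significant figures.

In SI units: v = 9070 m/s.
d^0.75 = 483^0.75 = 103.0
v^0.46 = 9070^0.46 = 66.15
g^-0.26 = 0.25^-0.26 = 1.434
D = 1.4 × 103.0 × 66.15 × 1.434 = 13679 m
   = 13.68 km

D ≈ 13.7 km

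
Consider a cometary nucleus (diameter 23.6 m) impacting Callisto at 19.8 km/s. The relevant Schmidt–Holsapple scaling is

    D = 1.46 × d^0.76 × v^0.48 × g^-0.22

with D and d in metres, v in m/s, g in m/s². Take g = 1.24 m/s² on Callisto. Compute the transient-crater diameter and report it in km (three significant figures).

In SI units: v = 19800 m/s.
d^0.76 = 23.6^0.76 = 11.05
v^0.48 = 19800^0.48 = 115.5
g^-0.22 = 1.24^-0.22 = 0.9538
D = 1.46 × 11.05 × 115.5 × 0.9538 = 1777 m
   = 1.777 km

D ≈ 1.78 km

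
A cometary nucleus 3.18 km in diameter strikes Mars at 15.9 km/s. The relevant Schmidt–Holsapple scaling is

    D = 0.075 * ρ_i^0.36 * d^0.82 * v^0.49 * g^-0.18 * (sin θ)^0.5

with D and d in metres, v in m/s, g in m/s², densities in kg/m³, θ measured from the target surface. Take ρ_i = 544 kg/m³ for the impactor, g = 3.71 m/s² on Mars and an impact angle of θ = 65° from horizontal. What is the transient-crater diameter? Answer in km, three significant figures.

In SI units: d = 3180 m, v = 15900 m/s.
ρ_i^0.36 = 544^0.36 = 9.656
d^0.82 = 3180^0.82 = 744.7
v^0.49 = 15900^0.49 = 114.5
g^-0.18 = 3.71^-0.18 = 0.7898
(sin 65°)^0.5 = 0.9063^0.5 = 0.9520
D = 0.075 × 9.656 × 744.7 × 114.5 × 0.7898 × 0.9520 = 46430 m
   = 46.43 km

D ≈ 46.4 km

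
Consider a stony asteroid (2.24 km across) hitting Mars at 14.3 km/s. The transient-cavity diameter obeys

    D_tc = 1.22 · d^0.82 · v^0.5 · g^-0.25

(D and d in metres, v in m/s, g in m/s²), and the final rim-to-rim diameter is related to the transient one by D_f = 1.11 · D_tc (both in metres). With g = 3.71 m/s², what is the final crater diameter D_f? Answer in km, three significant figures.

D_f ≈ 65.2 km

In SI: d = 2240 m, v = 14300 m/s.
d^0.82 = 2240^0.82 = 558.7
v^0.5 = 14300^0.5 = 119.6
g^-0.25 = 3.71^-0.25 = 0.7205
D_tc = 1.22 × 558.7 × 119.6 × 0.7205 = 58740 m
D_f = 1.11 × 58740 = 65201 m
     = 65.20 km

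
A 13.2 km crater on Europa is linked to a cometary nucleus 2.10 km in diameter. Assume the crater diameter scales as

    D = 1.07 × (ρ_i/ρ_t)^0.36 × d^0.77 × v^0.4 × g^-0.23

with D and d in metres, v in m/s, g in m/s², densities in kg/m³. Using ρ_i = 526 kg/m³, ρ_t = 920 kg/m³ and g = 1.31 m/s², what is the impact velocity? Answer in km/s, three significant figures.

Rearranging for v: v = [D / (1.07 · (526/920)^0.36 · 2100^0.77 · 1.31^-0.23)]^(1/0.4).
D = 13200 m.
(526/920)^0.36 = 0.8177
2100^0.77 = 361.5
1.31^-0.23 = 0.9398
Denominator = 1.07 × 0.8177 × 361.5 × 0.9398 = 297.2
D / 297.2 = 13200 / 297.2 = 44.41
v = 44.41^(1/0.4) = 44.41^2.5 = 13143 m/s

v ≈ 13.1 km/s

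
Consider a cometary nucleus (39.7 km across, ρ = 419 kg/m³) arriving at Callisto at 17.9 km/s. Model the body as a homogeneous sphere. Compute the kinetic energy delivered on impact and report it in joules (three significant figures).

E ≈ 2.20 × 10^24 J

d = 39700 m; v = 17900 m/s.
Mass m = (π/6) ρ d³ = (π/6) × 419 × (39700)³ = 1.373 × 10^16 kg
E = ½ m v² = 0.5 × 1.373 × 10^16 × (17900)² = 2.200 × 10^24 J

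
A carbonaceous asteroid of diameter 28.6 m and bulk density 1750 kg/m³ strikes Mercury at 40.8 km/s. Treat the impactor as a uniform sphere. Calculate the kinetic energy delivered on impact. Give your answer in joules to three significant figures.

E ≈ 1.78 × 10^16 J

v = 40800 m/s.
Mass m = (π/6) ρ d³ = (π/6) × 1750 × (28.6)³ = 2.144 × 10^7 kg
E = ½ m v² = 0.5 × 2.144 × 10^7 × (40800)² = 1.784 × 10^16 J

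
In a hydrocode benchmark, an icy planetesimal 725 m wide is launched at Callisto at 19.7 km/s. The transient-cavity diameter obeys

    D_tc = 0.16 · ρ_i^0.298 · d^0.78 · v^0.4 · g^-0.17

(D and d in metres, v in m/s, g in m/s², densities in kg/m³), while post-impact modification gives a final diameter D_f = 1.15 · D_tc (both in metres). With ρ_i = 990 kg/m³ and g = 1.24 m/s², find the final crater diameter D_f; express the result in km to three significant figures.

v = 19700 m/s.
ρ_i^0.298 = 990^0.298 = 7.811
d^0.78 = 725^0.78 = 170.2
v^0.4 = 19700^0.4 = 52.21
g^-0.17 = 1.24^-0.17 = 0.9641
D_tc = 0.16 × 7.811 × 170.2 × 52.21 × 0.9641 = 10710 m
D_f = 1.15 × 10710 = 12316 m
     = 12.32 km

D_f ≈ 12.3 km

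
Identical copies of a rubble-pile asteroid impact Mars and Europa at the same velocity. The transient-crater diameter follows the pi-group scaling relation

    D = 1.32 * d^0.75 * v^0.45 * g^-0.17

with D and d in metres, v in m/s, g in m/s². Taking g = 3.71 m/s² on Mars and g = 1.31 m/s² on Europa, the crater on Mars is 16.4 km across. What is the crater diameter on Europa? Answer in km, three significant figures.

All impactor-dependent factors cancel in the ratio, leaving D_Europa/D_Mars = (g_Europa/g_Mars)^-0.17.
(1.31/3.71)^-0.17 = 0.3531^-0.17 = 1.194
D_Europa = 1.194 × 16.4 km = 19.6 km

D ≈ 19.6 km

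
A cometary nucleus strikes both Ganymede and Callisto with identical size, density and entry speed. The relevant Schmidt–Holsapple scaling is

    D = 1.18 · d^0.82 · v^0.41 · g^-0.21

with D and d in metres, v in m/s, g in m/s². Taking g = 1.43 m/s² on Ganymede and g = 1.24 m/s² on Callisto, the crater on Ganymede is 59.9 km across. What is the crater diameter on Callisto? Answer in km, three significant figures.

D ≈ 61.7 km

All impactor-dependent factors cancel in the ratio, leaving D_Callisto/D_Ganymede = (g_Callisto/g_Ganymede)^-0.21.
(1.24/1.43)^-0.21 = 0.8671^-0.21 = 1.030
D_Callisto = 1.030 × 59.9 km = 61.7 km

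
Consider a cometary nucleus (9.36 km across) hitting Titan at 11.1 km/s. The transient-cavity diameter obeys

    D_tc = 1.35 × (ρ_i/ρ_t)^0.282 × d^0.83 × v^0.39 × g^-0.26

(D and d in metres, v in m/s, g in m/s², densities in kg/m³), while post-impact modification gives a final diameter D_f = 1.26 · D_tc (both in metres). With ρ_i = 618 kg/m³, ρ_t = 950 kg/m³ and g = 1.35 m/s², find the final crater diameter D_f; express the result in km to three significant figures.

D_f ≈ 104 km

In SI: d = 9360 m, v = 11100 m/s.
(ρ_i/ρ_t)^0.282 = (618/950)^0.282 = 0.8858
d^0.83 = 9360^0.83 = 1978
v^0.39 = 11100^0.39 = 37.82
g^-0.26 = 1.35^-0.26 = 0.9249
D_tc = 1.35 × 0.8858 × 1978 × 37.82 × 0.9249 = 82740 m
D_f = 1.26 × 82740 = 1.043 × 10^5 m
     = 104.3 km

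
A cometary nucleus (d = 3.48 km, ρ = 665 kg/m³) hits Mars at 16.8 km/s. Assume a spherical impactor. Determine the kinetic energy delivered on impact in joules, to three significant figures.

d = 3480 m; v = 16800 m/s.
Mass m = (π/6) ρ d³ = (π/6) × 665 × (3480)³ = 1.467 × 10^13 kg
E = ½ m v² = 0.5 × 1.467 × 10^13 × (16800)² = 2.070 × 10^21 J

E ≈ 2.07 × 10^21 J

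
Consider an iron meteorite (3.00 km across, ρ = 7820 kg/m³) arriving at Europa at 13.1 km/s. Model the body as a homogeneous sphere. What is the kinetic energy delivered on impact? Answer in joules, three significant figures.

d = 3000 m; v = 13100 m/s.
Mass m = (π/6) ρ d³ = (π/6) × 7820 × (3000)³ = 1.106 × 10^14 kg
E = ½ m v² = 0.5 × 1.106 × 10^14 × (13100)² = 9.490 × 10^21 J

E ≈ 9.49 × 10^21 J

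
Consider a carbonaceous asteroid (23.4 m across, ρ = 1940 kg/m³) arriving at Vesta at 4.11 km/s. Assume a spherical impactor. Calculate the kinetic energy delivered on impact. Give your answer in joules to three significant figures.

E ≈ 1.10 × 10^14 J

v = 4110 m/s.
Mass m = (π/6) ρ d³ = (π/6) × 1940 × (23.4)³ = 1.302 × 10^7 kg
E = ½ m v² = 0.5 × 1.302 × 10^7 × (4110)² = 1.100 × 10^14 J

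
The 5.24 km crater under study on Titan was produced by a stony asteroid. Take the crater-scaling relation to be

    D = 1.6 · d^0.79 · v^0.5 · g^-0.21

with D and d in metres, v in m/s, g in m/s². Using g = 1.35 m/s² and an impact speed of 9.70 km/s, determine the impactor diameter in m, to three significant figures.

Rearranging for d: d = [D / (1.6 · 9700^0.5 · 1.35^-0.21)]^(1/0.79).
D = 5240 m.
9700^0.5 = 98.49
1.35^-0.21 = 0.9389
Denominator = 1.6 × 98.49 × 0.9389 = 148.0
D / 148.0 = 5240 / 148.0 = 35.41
d = 35.41^(1/0.79) = 35.41^1.2658 = 91.39 m

d ≈ 91.4 m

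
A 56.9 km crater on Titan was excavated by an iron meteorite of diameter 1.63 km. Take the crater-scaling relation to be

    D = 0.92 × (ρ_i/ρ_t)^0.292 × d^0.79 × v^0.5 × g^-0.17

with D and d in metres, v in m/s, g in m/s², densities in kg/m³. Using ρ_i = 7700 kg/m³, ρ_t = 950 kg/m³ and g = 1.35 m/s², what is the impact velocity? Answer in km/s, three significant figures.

Rearranging for v: v = [D / (0.92 · (7700/950)^0.292 · 1630^0.79 · 1.35^-0.17)]^(1/0.5).
D = 56900 m.
(7700/950)^0.292 = 1.842
1630^0.79 = 344.8
1.35^-0.17 = 0.9503
Denominator = 0.92 × 1.842 × 344.8 × 0.9503 = 555.3
D / 555.3 = 56900 / 555.3 = 102.5
v = 102.5^(1/0.5) = 102.5^2 = 10506 m/s

v ≈ 10.5 km/s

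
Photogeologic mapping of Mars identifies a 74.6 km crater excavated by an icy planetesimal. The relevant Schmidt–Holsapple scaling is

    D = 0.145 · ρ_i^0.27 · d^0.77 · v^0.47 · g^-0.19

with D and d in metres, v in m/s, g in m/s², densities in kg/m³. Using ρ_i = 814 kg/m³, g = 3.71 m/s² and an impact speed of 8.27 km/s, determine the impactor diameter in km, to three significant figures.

Rearranging for d: d = [D / (0.145 · 814^0.27 · 8270^0.47 · 3.71^-0.19)]^(1/0.77).
D = 74600 m.
814^0.27 = 6.108
8270^0.47 = 69.38
3.71^-0.19 = 0.7795
Denominator = 0.145 × 6.108 × 69.38 × 0.7795 = 47.90
D / 47.90 = 74600 / 47.90 = 1557
d = 1557^(1/0.77) = 1557^1.2987 = 13990 m

d ≈ 14.0 km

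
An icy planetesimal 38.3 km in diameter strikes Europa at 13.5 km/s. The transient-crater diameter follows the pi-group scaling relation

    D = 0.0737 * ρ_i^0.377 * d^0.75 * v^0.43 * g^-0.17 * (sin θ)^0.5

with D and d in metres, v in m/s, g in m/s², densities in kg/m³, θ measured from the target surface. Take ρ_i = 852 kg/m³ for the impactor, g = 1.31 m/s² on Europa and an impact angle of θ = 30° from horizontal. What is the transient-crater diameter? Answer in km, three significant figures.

D ≈ 104 km

In SI units: d = 38300 m, v = 13500 m/s.
ρ_i^0.377 = 852^0.377 = 12.73
d^0.75 = 38300^0.75 = 2738
v^0.43 = 13500^0.43 = 59.71
g^-0.17 = 1.31^-0.17 = 0.9551
(sin 30°)^0.5 = 0.5000^0.5 = 0.7071
D = 0.0737 × 12.73 × 2738 × 59.71 × 0.9551 × 0.7071 = 1.036 × 10^5 m
   = 103.6 km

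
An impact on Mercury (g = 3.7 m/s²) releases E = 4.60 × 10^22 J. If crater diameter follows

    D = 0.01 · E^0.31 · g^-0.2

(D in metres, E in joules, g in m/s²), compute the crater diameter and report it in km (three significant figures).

E^0.31 = (4.60 × 10^22)^0.31 = 1.060 × 10^7
g^-0.2 = 3.7^-0.2 = 0.7698
D = 0.01 × 1.060 × 10^7 × 0.7698 = 81599 m
   = 81.60 km

D ≈ 81.6 km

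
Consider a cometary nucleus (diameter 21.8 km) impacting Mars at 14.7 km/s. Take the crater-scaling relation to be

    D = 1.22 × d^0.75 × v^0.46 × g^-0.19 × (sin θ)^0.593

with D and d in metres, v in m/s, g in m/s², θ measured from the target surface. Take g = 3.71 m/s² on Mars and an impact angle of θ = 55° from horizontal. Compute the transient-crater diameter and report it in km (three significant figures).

D ≈ 125 km

In SI units: d = 21800 m, v = 14700 m/s.
d^0.75 = 21800^0.75 = 1794
v^0.46 = 14700^0.46 = 82.60
g^-0.19 = 3.71^-0.19 = 0.7795
(sin 55°)^0.593 = 0.8192^0.593 = 0.8885
D = 1.22 × 1794 × 82.60 × 0.7795 × 0.8885 = 1.252 × 10^5 m
   = 125.2 km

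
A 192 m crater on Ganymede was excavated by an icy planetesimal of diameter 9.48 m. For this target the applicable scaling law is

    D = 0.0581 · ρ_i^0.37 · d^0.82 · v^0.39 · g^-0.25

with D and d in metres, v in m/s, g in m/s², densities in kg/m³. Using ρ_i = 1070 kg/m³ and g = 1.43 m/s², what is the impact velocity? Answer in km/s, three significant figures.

Rearranging for v: v = [D / (0.0581 · 1070^0.37 · 9.48^0.82 · 1.43^-0.25)]^(1/0.39).
1070^0.37 = 13.21
9.48^0.82 = 6.324
1.43^-0.25 = 0.9145
Denominator = 0.0581 × 13.21 × 6.324 × 0.9145 = 4.439
D / 4.439 = 192 / 4.439 = 43.25
v = 43.25^(1/0.39) = 43.25^2.5641 = 15661 m/s

v ≈ 15.7 km/s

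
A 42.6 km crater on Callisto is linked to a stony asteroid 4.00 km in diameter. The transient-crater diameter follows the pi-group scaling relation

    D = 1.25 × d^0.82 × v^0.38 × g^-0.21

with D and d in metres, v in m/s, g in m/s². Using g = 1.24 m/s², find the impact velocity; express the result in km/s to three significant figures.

Rearranging for v: v = [D / (1.25 · 4000^0.82 · 1.24^-0.21)]^(1/0.38).
D = 42600 m.
4000^0.82 = 898.9
1.24^-0.21 = 0.9558
Denominator = 1.25 × 898.9 × 0.9558 = 1074
D / 1074 = 42600 / 1074 = 39.66
v = 39.66^(1/0.38) = 39.66^2.6316 = 16078 m/s

v ≈ 16.1 km/s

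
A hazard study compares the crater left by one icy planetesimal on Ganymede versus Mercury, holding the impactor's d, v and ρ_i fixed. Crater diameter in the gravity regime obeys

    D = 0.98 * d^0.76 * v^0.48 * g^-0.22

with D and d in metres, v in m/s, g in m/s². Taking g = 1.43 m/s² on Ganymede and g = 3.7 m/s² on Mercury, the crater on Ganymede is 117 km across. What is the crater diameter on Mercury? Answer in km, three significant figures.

D ≈ 94.9 km

All impactor-dependent factors cancel in the ratio, leaving D_Mercury/D_Ganymede = (g_Mercury/g_Ganymede)^-0.22.
(3.7/1.43)^-0.22 = 2.587^-0.22 = 0.8113
D_Mercury = 0.8113 × 117 km = 94.9 km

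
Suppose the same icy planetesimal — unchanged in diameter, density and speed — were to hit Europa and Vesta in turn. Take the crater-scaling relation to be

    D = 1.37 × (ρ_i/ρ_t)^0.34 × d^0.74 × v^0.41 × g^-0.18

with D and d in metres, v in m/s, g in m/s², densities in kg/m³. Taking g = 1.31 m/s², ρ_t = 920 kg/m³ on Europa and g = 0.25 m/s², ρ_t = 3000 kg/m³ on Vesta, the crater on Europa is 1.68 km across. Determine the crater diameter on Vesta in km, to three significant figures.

The impactor-only factors (d, v, ρ_i) cancel in the ratio, leaving D_Vesta/D_Europa = (g_Vesta/g_Europa)^-0.18 · (ρ_t,Europa/ρ_t,Vesta)^0.34.
(0.25/1.31)^-0.18 = 0.1908^-0.18 = 1.347
(920/3000)^0.34 = 0.3067^0.34 = 0.6691
Ratio = 1.347 × 0.6691 = 0.9013
D_Vesta = 0.9013 × 1.68 km = 1.51 km

D ≈ 1.51 km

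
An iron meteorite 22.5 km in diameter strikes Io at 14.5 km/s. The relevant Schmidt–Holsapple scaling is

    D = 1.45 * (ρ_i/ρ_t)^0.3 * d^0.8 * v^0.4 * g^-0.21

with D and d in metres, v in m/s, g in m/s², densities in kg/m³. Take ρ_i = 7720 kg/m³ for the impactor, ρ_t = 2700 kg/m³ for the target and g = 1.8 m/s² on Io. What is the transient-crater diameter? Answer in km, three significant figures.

In SI units: d = 22500 m, v = 14500 m/s.
(ρ_i/ρ_t)^0.3 = (7720/2700)^0.3 = 1.370
d^0.8 = 22500^0.8 = 3032
v^0.4 = 14500^0.4 = 46.19
g^-0.21 = 1.8^-0.21 = 0.8839
D = 1.45 × 1.370 × 3032 × 46.19 × 0.8839 = 2.459 × 10^5 m
   = 245.9 km

D ≈ 246 km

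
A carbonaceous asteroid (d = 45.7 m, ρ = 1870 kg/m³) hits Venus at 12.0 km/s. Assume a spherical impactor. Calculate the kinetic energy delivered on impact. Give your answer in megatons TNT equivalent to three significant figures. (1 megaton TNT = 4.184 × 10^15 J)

E ≈ 1.61 Mt TNT

v = 12000 m/s.
Mass m = (π/6) ρ d³ = (π/6) × 1870 × (45.7)³ = 9.345 × 10^7 kg
E = ½ m v² = 0.5 × 9.345 × 10^7 × (12000)² = 6.728 × 10^15 J
   = 6.728 × 10^15 / 4.184×10^15 = 1.608 Mt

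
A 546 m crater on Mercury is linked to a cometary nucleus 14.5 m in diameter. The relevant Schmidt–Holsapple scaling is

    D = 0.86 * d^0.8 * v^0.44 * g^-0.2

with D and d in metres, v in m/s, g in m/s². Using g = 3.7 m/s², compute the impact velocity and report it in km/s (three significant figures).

Rearranging for v: v = [D / (0.86 · 14.5^0.8 · 3.7^-0.2)]^(1/0.44).
14.5^0.8 = 8.494
3.7^-0.2 = 0.7698
Denominator = 0.86 × 8.494 × 0.7698 = 5.623
D / 5.623 = 546 / 5.623 = 97.10
v = 97.10^(1/0.44) = 97.10^2.2727 = 32836 m/s

v ≈ 32.8 km/s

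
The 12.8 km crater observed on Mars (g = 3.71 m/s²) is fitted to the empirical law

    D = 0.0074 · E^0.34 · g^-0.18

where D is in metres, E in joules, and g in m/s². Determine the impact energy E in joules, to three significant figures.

E ≈ 4.45 × 10^18 J

Rearranging: E = [D / (0.0074 · g^-0.18)]^(1/0.34).
D = 12800 m.
g^-0.18 = 3.71^-0.18 = 0.7898
D / (0.0074 × 0.7898) = 12800 / (5.845 × 10^-3) = 2.190 × 10^6
E = (2.190 × 10^6)^2.9412 = 4.452 × 10^18 J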